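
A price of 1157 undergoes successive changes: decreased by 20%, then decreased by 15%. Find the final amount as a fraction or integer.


Start: 1157
Step 1: decrease by 20% => multiply by 80/100
  1157 * 80/100 = 4628/5
Step 2: decrease by 15% => multiply by 85/100
  4628/5 * 85/100 = 19669/25
Final value = 19669/25

19669/25


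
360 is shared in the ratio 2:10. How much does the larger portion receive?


Total parts = 2 + 10 = 12
Value per part = 360 / 12 = 30
First share = 2 * 30 = 60
Second share = 10 * 30 = 300
Larger share = 300

300


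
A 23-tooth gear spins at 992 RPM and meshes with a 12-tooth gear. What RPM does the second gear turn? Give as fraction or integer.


Gear ratio: teeth_A * RPM_A = teeth_B * RPM_B
23 * 992 = 12 * RPM_B
22816 = 12 * RPM_B
RPM_B = 22816 / 12
RPM_B = 5704/3

5704/3


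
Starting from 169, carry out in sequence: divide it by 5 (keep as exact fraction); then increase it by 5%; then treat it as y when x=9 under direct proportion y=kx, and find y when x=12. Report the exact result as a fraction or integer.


Start with 169.
Step 1: Divide by 5: 169 / 5 = 169/5
Step 2: Increase by 5%: 169/5 * 105/100 = 3549/100
Step 3: Direct prop: k = (3549/100)/9; new y = k*12 = 3549/100*12/9 = 1183/25
Final result = 1183/25

1183/25


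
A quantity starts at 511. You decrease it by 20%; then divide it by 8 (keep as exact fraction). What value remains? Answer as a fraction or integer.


Start with 511.
Step 1: Decrease by 20%: 511 * 80/100 = 2044/5
Step 2: Divide by 8: 2044/5 / 8 = 511/10
Final result = 511/10

511/10


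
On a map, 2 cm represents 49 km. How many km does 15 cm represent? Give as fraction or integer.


Map scale: 2 cm = 49 km
Measured distance on map = 15 cm
Set up proportion: 15 * 49 / 2
= 735 / 2
= 735/2 km

735/2


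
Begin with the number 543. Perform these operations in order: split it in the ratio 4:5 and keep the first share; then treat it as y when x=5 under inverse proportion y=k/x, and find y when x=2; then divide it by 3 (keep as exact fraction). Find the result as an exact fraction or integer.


Start with 543.
Step 1: Split 4:5, first share = 543 * 4/9 = 724/3
Step 2: Inverse prop: k = (724/3)*5; new y = k/2 = 724/3*5/2 = 1810/3
Step 3: Divide by 3: 1810/3 / 3 = 1810/9
Final result = 1810/9

1810/9


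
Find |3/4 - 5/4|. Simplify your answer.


Simplify: 3/4 = 3/4 and 5/4 = 5/4
Find common denominator: LCD = 4
Convert: 3/4 and 5/4
Difference = |3 - 5|/4 = 2/4
Simplified = 1/2

1/2


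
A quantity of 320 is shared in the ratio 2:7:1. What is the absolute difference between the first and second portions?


Total parts = 2 + 7 + 1 = 10
Value per part = 320 / 10 = 32
Shares: 2*32=64, 7*32=224, 1*32=32
First share = 64, second share = 224
Difference = |64 - 224| = 160

160


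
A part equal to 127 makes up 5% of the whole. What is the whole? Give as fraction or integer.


Given: 127 is 5% of the whole
Set up: 127 = 5/100 * whole
whole = 127 * 100 / 5
whole = 12700 / 5
whole = 2540

2540


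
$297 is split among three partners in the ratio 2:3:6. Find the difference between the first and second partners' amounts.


Total parts = 2 + 3 + 6 = 11
Value per part = 297 / 11 = 27
Shares: 2*27=54, 3*27=81, 6*27=162
First share = 54, second share = 81
Difference = |54 - 81| = 27

27


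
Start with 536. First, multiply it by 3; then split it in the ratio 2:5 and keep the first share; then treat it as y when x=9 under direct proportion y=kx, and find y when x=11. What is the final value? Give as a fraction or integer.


Start with 536.
Step 1: Multiply by 3: 536 * 3 = 1608
Step 2: Split 2:5, first share = 1608 * 2/7 = 3216/7
Step 3: Direct prop: k = (3216/7)/9; new y = k*11 = 3216/7*11/9 = 11792/21
Final result = 11792/21

11792/21


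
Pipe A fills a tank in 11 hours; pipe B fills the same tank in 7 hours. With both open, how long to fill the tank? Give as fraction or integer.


Rate of A = 1/11 job per hour
Rate of B = 1/7 job per hour
Combined rate = 1/11 + 1/7
Find common denominator: (7 + 11)/(11*7) = 18/77
Combined rate = 18/77 job per hour
Time together = 1 / (18/77) = 77/18 hours

77/18


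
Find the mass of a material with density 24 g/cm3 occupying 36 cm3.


Using mass = density * volume
Density = 24 g/cm3
Volume = 36 cm3
Mass = 24 * 36
= 864 g

864


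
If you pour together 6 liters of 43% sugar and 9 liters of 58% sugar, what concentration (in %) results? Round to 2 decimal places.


Solute in mixture 1 = 43% of 6 L = 6*43/100 = 129/50 L
Solute in mixture 2 = 58% of 9 L = 9*58/100 = 261/50 L
Total solute = 129/50 + 261/50 = 39/5 L
Total volume = 6 + 9 = 15 L
Final concentration = 39/5/15 * 100 = 52.00%

52.00


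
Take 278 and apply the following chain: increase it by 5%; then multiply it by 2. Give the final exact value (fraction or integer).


Start with 278.
Step 1: Increase by 5%: 278 * 105/100 = 2919/10
Step 2: Multiply by 2: 2919/10 * 2 = 2919/5
Final result = 2919/5

2919/5


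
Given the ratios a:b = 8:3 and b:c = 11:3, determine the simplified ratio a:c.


Given a:b = 8:3 and b:c = 11:3
Make b consistent. Multiply first ratio by 11: a:b = 88:33
Multiply second ratio by 3: b:c = 33:9
Now b = 33 in both, so a:b:c = 88:33:9
Therefore a:c = 88:9
Simplify by GCD: a:c = 88:9

88:9


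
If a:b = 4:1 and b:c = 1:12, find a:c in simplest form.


Given a:b = 4:1 and b:c = 1:12
Make b consistent. Multiply first ratio by 1: a:b = 4:1
Multiply second ratio by 1: b:c = 1:12
Now b = 1 in both, so a:b:c = 4:1:12
Therefore a:c = 4:12
Simplify by GCD: a:c = 1:3

1:3


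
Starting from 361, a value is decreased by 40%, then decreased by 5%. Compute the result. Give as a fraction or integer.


Start: 361
Step 1: decrease by 40% => multiply by 60/100
  361 * 60/100 = 1083/5
Step 2: decrease by 5% => multiply by 95/100
  1083/5 * 95/100 = 20577/100
Final value = 20577/100

20577/100


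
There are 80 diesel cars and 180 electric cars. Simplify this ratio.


Find GCD(80, 180)
GCD = 20
Divide both by 20: 80/20 = 4, 180/20 = 9
Simplified ratio = 4:9

4:9


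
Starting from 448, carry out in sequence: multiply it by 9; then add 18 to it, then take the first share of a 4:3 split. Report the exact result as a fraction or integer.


Start with 448.
Step 1: Multiply by 9: 448 * 9 = 4032
Step 2: Add 18: 4032+18=4050; split 4:3 first = 4050*4/7 = 16200/7
Final result = 16200/7

16200/7


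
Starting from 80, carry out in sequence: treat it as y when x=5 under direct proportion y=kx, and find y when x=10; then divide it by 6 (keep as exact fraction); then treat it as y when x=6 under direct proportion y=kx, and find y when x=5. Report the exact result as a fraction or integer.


Start with 80.
Step 1: Direct prop: k = (80)/5; new y = k*10 = 80*10/5 = 160
Step 2: Divide by 6: 160 / 6 = 80/3
Step 3: Direct prop: k = (80/3)/6; new y = k*5 = 80/3*5/6 = 200/9
Final result = 200/9

200/9


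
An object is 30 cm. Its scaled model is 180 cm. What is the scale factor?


Original length = 30 cm
Scaled length = 180 cm
Scale factor = 180 / 30
= 6

6


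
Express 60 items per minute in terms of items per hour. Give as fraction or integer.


Converting from per minute to per hour
Rate = 60 items per minute
Multiply by 60: 60 * 60
= 3600 items per hour

3600


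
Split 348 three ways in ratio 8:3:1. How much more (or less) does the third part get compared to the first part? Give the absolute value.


Total parts = 8 + 3 + 1 = 12
Value per part = 348 / 12 = 29
Shares: 8*29=232, 3*29=87, 1*29=29
Third share = 29, first share = 232
Difference = |29 - 232| = 203

203


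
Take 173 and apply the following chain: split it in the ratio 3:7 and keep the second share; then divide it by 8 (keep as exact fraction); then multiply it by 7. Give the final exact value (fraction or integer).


Start with 173.
Step 1: Split 3:7, second share = 173 * 7/10 = 1211/10
Step 2: Divide by 8: 1211/10 / 8 = 1211/80
Step 3: Multiply by 7: 1211/80 * 7 = 8477/80
Final result = 8477/80

8477/80


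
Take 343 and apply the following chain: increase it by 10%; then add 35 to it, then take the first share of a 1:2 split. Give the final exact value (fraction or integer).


Start with 343.
Step 1: Increase by 10%: 343 * 110/100 = 3773/10
Step 2: Add 35: 3773/10+35=4123/10; split 1:2 first = 4123/10*1/3 = 4123/30
Final result = 4123/30

4123/30


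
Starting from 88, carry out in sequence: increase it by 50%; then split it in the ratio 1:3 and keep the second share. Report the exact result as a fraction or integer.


Start with 88.
Step 1: Increase by 50%: 88 * 150/100 = 132
Step 2: Split 1:3, second share = 132 * 3/4 = 99
Final result = 99

99


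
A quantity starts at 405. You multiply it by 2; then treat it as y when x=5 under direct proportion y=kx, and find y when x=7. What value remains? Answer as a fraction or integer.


Start with 405.
Step 1: Multiply by 2: 405 * 2 = 810
Step 2: Direct prop: k = (810)/5; new y = k*7 = 810*7/5 = 1134
Final result = 1134

1134


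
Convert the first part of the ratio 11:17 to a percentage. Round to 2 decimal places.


Total parts = 11 + 17 = 28
First part fraction = 11/28
Percentage = (11/28) * 100
= 0.392857 * 100
= 39.29%

39.29


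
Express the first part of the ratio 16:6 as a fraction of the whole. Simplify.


Total parts = 16 + 6 = 22
First part fraction = 16/22
Simplify: 16/22 = 8/11

8/11


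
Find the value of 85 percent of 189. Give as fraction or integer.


Compute 85% of 189
Convert percentage: 85% = 85/100
Multiply: 189 * 85/100
= 16065/100
= 3213/20

3213/20


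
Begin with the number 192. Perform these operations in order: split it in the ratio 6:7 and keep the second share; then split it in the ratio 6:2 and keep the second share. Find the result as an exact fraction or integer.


Start with 192.
Step 1: Split 6:7, second share = 192 * 7/13 = 1344/13
Step 2: Split 6:2, second share = 1344/13 * 2/8 = 336/13
Final result = 336/13

336/13


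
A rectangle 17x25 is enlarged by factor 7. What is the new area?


Original dimensions: 17 x 25
Enlargement factor = 7
New width = 17 * 7 = 119
New height = 25 * 7 = 175
New area = 119 * 175 = 20825

20825


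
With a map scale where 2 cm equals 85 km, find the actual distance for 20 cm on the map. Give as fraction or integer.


Map scale: 2 cm = 85 km
Measured distance on map = 20 cm
Set up proportion: 20 * 85 / 2
= 1700 / 2
= 850 km

850


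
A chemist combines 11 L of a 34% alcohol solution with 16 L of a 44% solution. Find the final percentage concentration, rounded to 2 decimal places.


Solute in mixture 1 = 34% of 11 L = 11*34/100 = 187/50 L
Solute in mixture 2 = 44% of 16 L = 16*44/100 = 176/25 L
Total solute = 187/50 + 176/25 = 539/50 L
Total volume = 11 + 16 = 27 L
Final concentration = 539/50/27 * 100 = 39.93%

39.93


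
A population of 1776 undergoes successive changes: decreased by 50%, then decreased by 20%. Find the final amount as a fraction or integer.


Start: 1776
Step 1: decrease by 50% => multiply by 50/100
  1776 * 50/100 = 888
Step 2: decrease by 20% => multiply by 80/100
  888 * 80/100 = 3552/5
Final value = 3552/5

3552/5


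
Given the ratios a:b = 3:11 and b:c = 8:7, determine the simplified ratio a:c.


Given a:b = 3:11 and b:c = 8:7
Make b consistent. Multiply first ratio by 8: a:b = 24:88
Multiply second ratio by 11: b:c = 88:77
Now b = 88 in both, so a:b:c = 24:88:77
Therefore a:c = 24:77
Simplify by GCD: a:c = 24:77

24:77


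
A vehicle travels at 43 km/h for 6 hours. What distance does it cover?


Using distance = speed * time
Speed = 43 km/h
Time = 6 hours
Distance = 43 * 6
= 258 km

258


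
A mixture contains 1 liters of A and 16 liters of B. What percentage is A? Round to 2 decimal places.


Volume of A = 1 L
Volume of B = 16 L
Total volume = 1 + 16 = 17 L
Percentage of A = (1/17) * 100
= 5.88%

5.88


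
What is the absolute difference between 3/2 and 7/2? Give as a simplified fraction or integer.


Simplify: 3/2 = 3/2 and 7/2 = 7/2
Find common denominator: LCD = 2
Convert: 3/2 and 7/2
Difference = |3 - 7|/2 = 4/2
Simplified = 2

2


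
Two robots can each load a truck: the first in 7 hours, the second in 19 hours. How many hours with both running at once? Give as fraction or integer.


Rate of A = 1/7 job per hour
Rate of B = 1/19 job per hour
Combined rate = 1/7 + 1/19
Find common denominator: (19 + 7)/(7*19) = 26/133
Combined rate = 26/133 job per hour
Time together = 1 / (26/133) = 133/26 hours

133/26


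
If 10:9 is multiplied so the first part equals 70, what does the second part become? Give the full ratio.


Original ratio: 10:9
First term target: 70
Scale factor = 70 / 10 = 7
Multiply second term: 9 * 7 = 63
Equivalent ratio = 70:63

70:63


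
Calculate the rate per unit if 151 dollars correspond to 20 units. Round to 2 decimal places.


Total dollars = 151
Number of units = 20
Unit rate = 151 / 20
= 7.55 dollars per unit

7.55


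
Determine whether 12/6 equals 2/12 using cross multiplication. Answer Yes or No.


Cross multiply to check 12/6 = 2/12
Left cross product: 12 * 12 = 144
Right cross product: 6 * 2 = 12
144 != 12
Not equal, so proportions differ => No

No


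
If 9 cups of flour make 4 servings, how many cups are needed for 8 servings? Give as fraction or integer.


Original: 9 cups for 4 servings
Target servings = 8
Scaling factor = 8/4
New amount = 9 * 8/4
= 72/4
= 18 cups

18


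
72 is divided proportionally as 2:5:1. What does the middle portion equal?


Ratio = 2:5:1
Total parts = 2 + 5 + 1 = 8
Value per part = 72 / 8 = 9
First share = 2 * 9 = 18
Middle share = 5 * 9 = 45
Third share = 1 * 9 = 9

45


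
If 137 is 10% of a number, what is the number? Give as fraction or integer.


Given: 137 is 10% of the whole
Set up: 137 = 10/100 * whole
whole = 137 * 100 / 10
whole = 13700 / 10
whole = 1370

1370


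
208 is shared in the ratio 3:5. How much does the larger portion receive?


Total parts = 3 + 5 = 8
Value per part = 208 / 8 = 26
First share = 3 * 26 = 78
Second share = 5 * 26 = 130
Larger share = 130

130


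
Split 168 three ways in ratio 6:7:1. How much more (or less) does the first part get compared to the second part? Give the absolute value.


Total parts = 6 + 7 + 1 = 14
Value per part = 168 / 14 = 12
Shares: 6*12=72, 7*12=84, 1*12=12
First share = 72, second share = 84
Difference = |72 - 84| = 12

12


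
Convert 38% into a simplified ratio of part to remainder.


Part = 38%, Remainder = 62%
Ratio = 38:62
GCD(38, 62) = 2
Simplify: 19:31 = 19:31

19:31


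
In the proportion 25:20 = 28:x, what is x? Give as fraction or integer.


Setting up: 25/20 = 28/x
Cross multiply: 25 * x = 20 * 28
25x = 560
x = 560/25
x = 112/5

112/5


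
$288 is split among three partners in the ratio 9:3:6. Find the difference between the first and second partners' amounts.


Total parts = 9 + 3 + 6 = 18
Value per part = 288 / 18 = 16
Shares: 9*16=144, 3*16=48, 6*16=96
First share = 144, second share = 48
Difference = |144 - 48| = 96

96


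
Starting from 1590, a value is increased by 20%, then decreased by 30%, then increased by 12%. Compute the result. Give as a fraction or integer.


Start: 1590
Step 1: increase by 20% => multiply by 120/100
  1590 * 120/100 = 1908
Step 2: decrease by 30% => multiply by 70/100
  1908 * 70/100 = 6678/5
Step 3: increase by 12% => multiply by 112/100
  6678/5 * 112/100 = 186984/125
Final value = 186984/125

186984/125


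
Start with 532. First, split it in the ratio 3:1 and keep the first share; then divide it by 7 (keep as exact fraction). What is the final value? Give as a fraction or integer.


Start with 532.
Step 1: Split 3:1, first share = 532 * 3/4 = 399
Step 2: Divide by 7: 399 / 7 = 57
Final result = 57

57


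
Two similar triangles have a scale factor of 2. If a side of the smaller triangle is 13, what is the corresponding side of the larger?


Similar triangles have proportional sides
Scale factor = 2
Smaller side = 13
Corresponding larger side = 13 * 2
= 26

26


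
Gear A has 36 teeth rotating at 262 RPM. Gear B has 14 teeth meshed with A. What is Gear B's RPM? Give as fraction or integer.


Gear ratio: teeth_A * RPM_A = teeth_B * RPM_B
36 * 262 = 14 * RPM_B
9432 = 14 * RPM_B
RPM_B = 9432 / 14
RPM_B = 4716/7

4716/7


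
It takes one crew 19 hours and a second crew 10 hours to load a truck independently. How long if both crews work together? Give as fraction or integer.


Rate of A = 1/19 job per hour
Rate of B = 1/10 job per hour
Combined rate = 1/19 + 1/10
Find common denominator: (10 + 19)/(19*10) = 29/190
Combined rate = 29/190 job per hour
Time together = 1 / (29/190) = 190/29 hours

190/29


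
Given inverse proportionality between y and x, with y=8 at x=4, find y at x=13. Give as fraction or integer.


Inverse proportion: y = k/x
Find k: k = 4 * 8 = 32
Compute y at x=13: y = 32/13
y = 32/13

32/13


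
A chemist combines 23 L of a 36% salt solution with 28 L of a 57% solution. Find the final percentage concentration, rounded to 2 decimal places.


Solute in mixture 1 = 36% of 23 L = 23*36/100 = 207/25 L
Solute in mixture 2 = 57% of 28 L = 28*57/100 = 399/25 L
Total solute = 207/25 + 399/25 = 606/25 L
Total volume = 23 + 28 = 51 L
Final concentration = 606/25/51 * 100 = 47.53%

47.53


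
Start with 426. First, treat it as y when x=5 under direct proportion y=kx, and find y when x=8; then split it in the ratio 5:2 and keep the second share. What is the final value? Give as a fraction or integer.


Start with 426.
Step 1: Direct prop: k = (426)/5; new y = k*8 = 426*8/5 = 3408/5
Step 2: Split 5:2, second share = 3408/5 * 2/7 = 6816/35
Final result = 6816/35

6816/35


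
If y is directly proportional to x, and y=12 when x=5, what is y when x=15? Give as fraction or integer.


Direct proportion: y = kx
Find k: k = 12/5 = 12/5
Compute y at x=15: y = 12/5 * 15
y = 36

36


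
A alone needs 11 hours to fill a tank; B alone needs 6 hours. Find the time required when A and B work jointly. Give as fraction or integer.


Rate of A = 1/11 job per hour
Rate of B = 1/6 job per hour
Combined rate = 1/11 + 1/6
Find common denominator: (6 + 11)/(11*6) = 17/66
Combined rate = 17/66 job per hour
Time together = 1 / (17/66) = 66/17 hours

66/17


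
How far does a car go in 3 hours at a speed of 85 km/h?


Using distance = speed * time
Speed = 85 km/h
Time = 3 hours
Distance = 85 * 3
= 255 km

255


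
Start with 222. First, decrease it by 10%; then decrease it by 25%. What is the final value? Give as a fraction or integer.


Start with 222.
Step 1: Decrease by 10%: 222 * 90/100 = 999/5
Step 2: Decrease by 25%: 999/5 * 75/100 = 2997/20
Final result = 2997/20

2997/20


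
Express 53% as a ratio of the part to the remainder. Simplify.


Part = 53%, Remainder = 47%
Ratio = 53:47
GCD(53, 47) = 1
Simplify: 53:47 = 53:47

53:47


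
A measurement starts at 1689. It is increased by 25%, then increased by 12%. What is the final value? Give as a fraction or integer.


Start: 1689
Step 1: increase by 25% => multiply by 125/100
  1689 * 125/100 = 8445/4
Step 2: increase by 12% => multiply by 112/100
  8445/4 * 112/100 = 11823/5
Final value = 11823/5

11823/5


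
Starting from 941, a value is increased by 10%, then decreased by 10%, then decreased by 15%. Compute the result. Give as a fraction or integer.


Start: 941
Step 1: increase by 10% => multiply by 110/100
  941 * 110/100 = 10351/10
Step 2: decrease by 10% => multiply by 90/100
  10351/10 * 90/100 = 93159/100
Step 3: decrease by 15% => multiply by 85/100
  93159/100 * 85/100 = 1583703/2000
Final value = 1583703/2000

1583703/2000


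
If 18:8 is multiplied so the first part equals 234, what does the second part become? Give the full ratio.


Original ratio: 18:8
First term target: 234
Scale factor = 234 / 18 = 13
Multiply second term: 8 * 13 = 104
Equivalent ratio = 234:104

234:104


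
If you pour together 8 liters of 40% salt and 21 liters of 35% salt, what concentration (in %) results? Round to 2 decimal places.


Solute in mixture 1 = 40% of 8 L = 8*40/100 = 16/5 L
Solute in mixture 2 = 35% of 21 L = 21*35/100 = 147/20 L
Total solute = 16/5 + 147/20 = 211/20 L
Total volume = 8 + 21 = 29 L
Final concentration = 211/20/29 * 100 = 36.38%

36.38


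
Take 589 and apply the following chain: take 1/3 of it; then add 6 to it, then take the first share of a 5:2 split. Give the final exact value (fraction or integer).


Start with 589.
Step 1: Take 1/3: 589 * 1/3 = 589/3
Step 2: Add 6: 589/3+6=607/3; split 5:2 first = 607/3*5/7 = 3035/21
Final result = 3035/21

3035/21


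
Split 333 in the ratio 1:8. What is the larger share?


Total parts = 1 + 8 = 9
Value per part = 333 / 9 = 37
First share = 1 * 37 = 37
Second share = 8 * 37 = 296
Larger share = 296

296


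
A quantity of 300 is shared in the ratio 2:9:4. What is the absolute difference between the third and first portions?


Total parts = 2 + 9 + 4 = 15
Value per part = 300 / 15 = 20
Shares: 2*20=40, 9*20=180, 4*20=80
Third share = 80, first share = 40
Difference = |80 - 40| = 40

40


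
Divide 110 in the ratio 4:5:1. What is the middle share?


Ratio = 4:5:1
Total parts = 4 + 5 + 1 = 10
Value per part = 110 / 10 = 11
First share = 4 * 11 = 44
Middle share = 5 * 11 = 55
Third share = 1 * 11 = 11

55


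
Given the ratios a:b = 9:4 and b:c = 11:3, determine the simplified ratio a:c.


Given a:b = 9:4 and b:c = 11:3
Make b consistent. Multiply first ratio by 11: a:b = 99:44
Multiply second ratio by 4: b:c = 44:12
Now b = 44 in both, so a:b:c = 99:44:12
Therefore a:c = 99:12
Simplify by GCD: a:c = 33:4

33:4


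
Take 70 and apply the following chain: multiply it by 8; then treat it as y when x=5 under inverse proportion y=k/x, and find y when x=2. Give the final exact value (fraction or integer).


Start with 70.
Step 1: Multiply by 8: 70 * 8 = 560
Step 2: Inverse prop: k = (560)*5; new y = k/2 = 560*5/2 = 1400
Final result = 1400

1400


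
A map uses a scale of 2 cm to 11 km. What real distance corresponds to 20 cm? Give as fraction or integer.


Map scale: 2 cm = 11 km
Measured distance on map = 20 cm
Set up proportion: 20 * 11 / 2
= 220 / 2
= 110 km

110


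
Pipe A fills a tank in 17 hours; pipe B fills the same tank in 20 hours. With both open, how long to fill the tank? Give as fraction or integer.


Rate of A = 1/17 job per hour
Rate of B = 1/20 job per hour
Combined rate = 1/17 + 1/20
Find common denominator: (20 + 17)/(17*20) = 37/340
Combined rate = 37/340 job per hour
Time together = 1 / (37/340) = 340/37 hours

340/37


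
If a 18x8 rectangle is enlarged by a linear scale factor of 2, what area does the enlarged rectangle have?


Original dimensions: 18 x 8
Enlargement factor = 2
New width = 18 * 2 = 36
New height = 8 * 2 = 16
New area = 36 * 16 = 576

576


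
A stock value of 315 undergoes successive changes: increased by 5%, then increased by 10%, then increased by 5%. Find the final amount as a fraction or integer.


Start: 315
Step 1: increase by 5% => multiply by 105/100
  315 * 105/100 = 1323/4
Step 2: increase by 10% => multiply by 110/100
  1323/4 * 110/100 = 14553/40
Step 3: increase by 5% => multiply by 105/100
  14553/40 * 105/100 = 305613/800
Final value = 305613/800

305613/800


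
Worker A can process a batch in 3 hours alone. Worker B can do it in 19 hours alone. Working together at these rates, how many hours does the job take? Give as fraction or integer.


Rate of A = 1/3 job per hour
Rate of B = 1/19 job per hour
Combined rate = 1/3 + 1/19
Find common denominator: (19 + 3)/(3*19) = 22/57
Combined rate = 22/57 job per hour
Time together = 1 / (22/57) = 57/22 hours

57/22


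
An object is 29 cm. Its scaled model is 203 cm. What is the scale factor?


Original length = 29 cm
Scaled length = 203 cm
Scale factor = 203 / 29
= 7

7


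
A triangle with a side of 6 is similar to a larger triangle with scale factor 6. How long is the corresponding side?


Similar triangles have proportional sides
Scale factor = 6
Smaller side = 6
Corresponding larger side = 6 * 6
= 36

36


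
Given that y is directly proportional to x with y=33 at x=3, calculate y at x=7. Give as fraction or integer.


Direct proportion: y = kx
Find k: k = 33/3 = 11
Compute y at x=7: y = 11 * 7
y = 77

77


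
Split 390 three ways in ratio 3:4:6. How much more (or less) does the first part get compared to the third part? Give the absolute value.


Total parts = 3 + 4 + 6 = 13
Value per part = 390 / 13 = 30
Shares: 3*30=90, 4*30=120, 6*30=180
First share = 90, third share = 180
Difference = |90 - 180| = 90

90


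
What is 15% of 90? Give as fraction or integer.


Compute 15% of 90
Convert percentage: 15% = 15/100
Multiply: 90 * 15/100
= 1350/100
= 27/2

27/2


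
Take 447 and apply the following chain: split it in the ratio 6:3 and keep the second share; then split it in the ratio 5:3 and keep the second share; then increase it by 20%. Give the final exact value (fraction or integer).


Start with 447.
Step 1: Split 6:3, second share = 447 * 3/9 = 149
Step 2: Split 5:3, second share = 149 * 3/8 = 447/8
Step 3: Increase by 20%: 447/8 * 120/100 = 1341/20
Final result = 1341/20

1341/20


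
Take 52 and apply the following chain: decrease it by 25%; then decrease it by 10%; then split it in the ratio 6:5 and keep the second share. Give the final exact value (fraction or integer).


Start with 52.
Step 1: Decrease by 25%: 52 * 75/100 = 39
Step 2: Decrease by 10%: 39 * 90/100 = 351/10
Step 3: Split 6:5, second share = 351/10 * 5/11 = 351/22
Final result = 351/22

351/22


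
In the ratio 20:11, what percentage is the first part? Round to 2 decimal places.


Total parts = 20 + 11 = 31
First part fraction = 20/31
Percentage = (20/31) * 100
= 0.645161 * 100
= 64.52%

64.52


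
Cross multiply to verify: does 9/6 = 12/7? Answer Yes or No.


Cross multiply to check 9/6 = 12/7
Left cross product: 9 * 7 = 63
Right cross product: 6 * 12 = 72
63 != 72
Not equal, so proportions differ => No

No


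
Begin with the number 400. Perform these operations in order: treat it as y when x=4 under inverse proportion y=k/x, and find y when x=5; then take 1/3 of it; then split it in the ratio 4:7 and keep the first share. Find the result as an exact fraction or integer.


Start with 400.
Step 1: Inverse prop: k = (400)*4; new y = k/5 = 400*4/5 = 320
Step 2: Take 1/3: 320 * 1/3 = 320/3
Step 3: Split 4:7, first share = 320/3 * 4/11 = 1280/33
Final result = 1280/33

1280/33


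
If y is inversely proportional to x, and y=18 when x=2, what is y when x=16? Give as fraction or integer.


Inverse proportion: y = k/x
Find k: k = 2 * 18 = 36
Compute y at x=16: y = 36/16
y = 9/4

9/4


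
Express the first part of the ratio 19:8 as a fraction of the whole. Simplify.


Total parts = 19 + 8 = 27
First part fraction = 19/27
Simplify: 19/27 = 19/27

19/27


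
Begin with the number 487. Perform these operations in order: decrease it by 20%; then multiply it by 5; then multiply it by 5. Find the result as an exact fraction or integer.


Start with 487.
Step 1: Decrease by 20%: 487 * 80/100 = 1948/5
Step 2: Multiply by 5: 1948/5 * 5 = 1948
Step 3: Multiply by 5: 1948 * 5 = 9740
Final result = 9740

9740


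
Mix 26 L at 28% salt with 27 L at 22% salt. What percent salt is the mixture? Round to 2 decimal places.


Solute in mixture 1 = 28% of 26 L = 26*28/100 = 182/25 L
Solute in mixture 2 = 22% of 27 L = 27*22/100 = 297/50 L
Total solute = 182/25 + 297/50 = 661/50 L
Total volume = 26 + 27 = 53 L
Final concentration = 661/50/53 * 100 = 24.94%

24.94


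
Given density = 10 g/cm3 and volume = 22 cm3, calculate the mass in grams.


Using mass = density * volume
Density = 10 g/cm3
Volume = 22 cm3
Mass = 10 * 22
= 220 g

220


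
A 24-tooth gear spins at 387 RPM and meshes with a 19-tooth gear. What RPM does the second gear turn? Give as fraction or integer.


Gear ratio: teeth_A * RPM_A = teeth_B * RPM_B
24 * 387 = 19 * RPM_B
9288 = 19 * RPM_B
RPM_B = 9288 / 19
RPM_B = 9288/19

9288/19


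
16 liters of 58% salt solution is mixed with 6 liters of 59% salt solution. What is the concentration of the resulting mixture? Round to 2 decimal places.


Solute in mixture 1 = 58% of 16 L = 16*58/100 = 232/25 L
Solute in mixture 2 = 59% of 6 L = 6*59/100 = 177/50 L
Total solute = 232/25 + 177/50 = 641/50 L
Total volume = 16 + 6 = 22 L
Final concentration = 641/50/22 * 100 = 58.27%

58.27


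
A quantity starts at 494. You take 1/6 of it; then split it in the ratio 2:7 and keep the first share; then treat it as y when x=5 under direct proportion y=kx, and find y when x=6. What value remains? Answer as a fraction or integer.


Start with 494.
Step 1: Take 1/6: 494 * 1/6 = 247/3
Step 2: Split 2:7, first share = 247/3 * 2/9 = 494/27
Step 3: Direct prop: k = (494/27)/5; new y = k*6 = 494/27*6/5 = 988/45
Final result = 988/45

988/45


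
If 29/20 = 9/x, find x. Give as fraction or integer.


Setting up: 29/20 = 9/x
Cross multiply: 29 * x = 20 * 9
29x = 180
x = 180/29
x = 180/29

180/29


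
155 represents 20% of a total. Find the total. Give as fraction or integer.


Given: 155 is 20% of the whole
Set up: 155 = 20/100 * whole
whole = 155 * 100 / 20
whole = 15500 / 20
whole = 775

775


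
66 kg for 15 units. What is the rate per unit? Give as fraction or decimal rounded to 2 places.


Total kg = 66
Number of units = 15
Unit rate = 66 / 15
= 4.40 kg per unit

4.40


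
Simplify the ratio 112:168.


Find GCD(112, 168)
GCD = 56
Divide both by 56: 112/56 = 2, 168/56 = 3
Simplified ratio = 2:3

2:3


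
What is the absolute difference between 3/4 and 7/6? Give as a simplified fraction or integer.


Simplify: 3/4 = 3/4 and 7/6 = 7/6
Find common denominator: LCD = 12
Convert: 9/12 and 14/12
Difference = |9 - 14|/12 = 5/12
Simplified = 5/12

5/12


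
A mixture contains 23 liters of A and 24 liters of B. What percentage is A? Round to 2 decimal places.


Volume of A = 23 L
Volume of B = 24 L
Total volume = 23 + 24 = 47 L
Percentage of A = (23/47) * 100
= 48.94%

48.94


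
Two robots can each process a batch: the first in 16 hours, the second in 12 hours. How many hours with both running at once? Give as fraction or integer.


Rate of A = 1/16 job per hour
Rate of B = 1/12 job per hour
Combined rate = 1/16 + 1/12
Find common denominator: (12 + 16)/(16*12) = 28/192
Combined rate = 7/48 job per hour
Time together = 1 / (7/48) = 48/7 hours

48/7


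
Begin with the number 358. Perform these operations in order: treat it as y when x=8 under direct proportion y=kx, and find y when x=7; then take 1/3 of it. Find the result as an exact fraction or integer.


Start with 358.
Step 1: Direct prop: k = (358)/8; new y = k*7 = 358*7/8 = 1253/4
Step 2: Take 1/3: 1253/4 * 1/3 = 1253/12
Final result = 1253/12

1253/12


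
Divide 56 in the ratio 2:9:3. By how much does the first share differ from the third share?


Total parts = 2 + 9 + 3 = 14
Value per part = 56 / 14 = 4
Shares: 2*4=8, 9*4=36, 3*4=12
First share = 8, third share = 12
Difference = |8 - 12| = 4

4


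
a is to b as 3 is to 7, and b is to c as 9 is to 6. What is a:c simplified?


Given a:b = 3:7 and b:c = 9:6
Make b consistent. Multiply first ratio by 9: a:b = 27:63
Multiply second ratio by 7: b:c = 63:42
Now b = 63 in both, so a:b:c = 27:63:42
Therefore a:c = 27:42
Simplify by GCD: a:c = 9:14

9:14


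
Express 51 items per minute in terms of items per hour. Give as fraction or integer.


Converting from per minute to per hour
Rate = 51 items per minute
Multiply by 60: 51 * 60
= 3060 items per hour

3060


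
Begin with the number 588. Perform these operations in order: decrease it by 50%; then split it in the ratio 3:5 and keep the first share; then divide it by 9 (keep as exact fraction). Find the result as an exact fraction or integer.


Start with 588.
Step 1: Decrease by 50%: 588 * 50/100 = 294
Step 2: Split 3:5, first share = 294 * 3/8 = 441/4
Step 3: Divide by 9: 441/4 / 9 = 49/4
Final result = 49/4

49/4


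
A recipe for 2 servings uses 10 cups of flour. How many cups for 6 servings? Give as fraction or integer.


Original: 10 cups for 2 servings
Target servings = 6
Scaling factor = 6/2
New amount = 10 * 6/2
= 60/2
= 30 cups

30


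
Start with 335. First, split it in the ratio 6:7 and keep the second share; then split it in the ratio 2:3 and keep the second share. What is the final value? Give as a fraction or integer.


Start with 335.
Step 1: Split 6:7, second share = 335 * 7/13 = 2345/13
Step 2: Split 2:3, second share = 2345/13 * 3/5 = 1407/13
Final result = 1407/13

1407/13


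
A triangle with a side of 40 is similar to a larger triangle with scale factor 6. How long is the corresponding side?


Similar triangles have proportional sides
Scale factor = 6
Smaller side = 40
Corresponding larger side = 40 * 6
= 240

240


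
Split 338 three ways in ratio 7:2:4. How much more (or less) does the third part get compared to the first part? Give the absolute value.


Total parts = 7 + 2 + 4 = 13
Value per part = 338 / 13 = 26
Shares: 7*26=182, 2*26=52, 4*26=104
Third share = 104, first share = 182
Difference = |104 - 182| = 78

78


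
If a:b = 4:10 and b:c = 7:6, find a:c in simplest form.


Given a:b = 4:10 and b:c = 7:6
Make b consistent. Multiply first ratio by 7: a:b = 28:70
Multiply second ratio by 10: b:c = 70:60
Now b = 70 in both, so a:b:c = 28:70:60
Therefore a:c = 28:60
Simplify by GCD: a:c = 7:15

7:15


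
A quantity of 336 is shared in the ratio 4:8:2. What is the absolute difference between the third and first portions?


Total parts = 4 + 8 + 2 = 14
Value per part = 336 / 14 = 24
Shares: 4*24=96, 8*24=192, 2*24=48
Third share = 48, first share = 96
Difference = |48 - 96| = 48

48


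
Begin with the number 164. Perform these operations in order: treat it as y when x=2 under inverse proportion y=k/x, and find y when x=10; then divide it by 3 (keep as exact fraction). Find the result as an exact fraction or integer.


Start with 164.
Step 1: Inverse prop: k = (164)*2; new y = k/10 = 164*2/10 = 164/5
Step 2: Divide by 3: 164/5 / 3 = 164/15
Final result = 164/15

164/15


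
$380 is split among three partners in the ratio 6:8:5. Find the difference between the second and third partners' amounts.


Total parts = 6 + 8 + 5 = 19
Value per part = 380 / 19 = 20
Shares: 6*20=120, 8*20=160, 5*20=100
Second share = 160, third share = 100
Difference = |160 - 100| = 60

60


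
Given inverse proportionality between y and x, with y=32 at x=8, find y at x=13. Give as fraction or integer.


Inverse proportion: y = k/x
Find k: k = 8 * 32 = 256
Compute y at x=13: y = 256/13
y = 256/13

256/13


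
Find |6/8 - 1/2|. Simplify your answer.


Simplify: 6/8 = 3/4 and 1/2 = 1/2
Find common denominator: LCD = 4
Convert: 3/4 and 2/4
Difference = |3 - 2|/4 = 1/4
Simplified = 1/4

1/4


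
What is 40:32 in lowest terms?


Find GCD(40, 32)
GCD = 8
Divide both by 8: 40/8 = 5, 32/8 = 4
Simplified ratio = 5:4

5:4


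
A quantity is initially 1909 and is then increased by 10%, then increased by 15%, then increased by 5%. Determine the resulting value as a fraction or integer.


Start: 1909
Step 1: increase by 10% => multiply by 110/100
  1909 * 110/100 = 20999/10
Step 2: increase by 15% => multiply by 115/100
  20999/10 * 115/100 = 482977/200
Step 3: increase by 5% => multiply by 105/100
  482977/200 * 105/100 = 10142517/4000
Final value = 10142517/4000

10142517/4000


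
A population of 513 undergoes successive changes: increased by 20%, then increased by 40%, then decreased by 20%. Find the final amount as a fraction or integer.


Start: 513
Step 1: increase by 20% => multiply by 120/100
  513 * 120/100 = 3078/5
Step 2: increase by 40% => multiply by 140/100
  3078/5 * 140/100 = 21546/25
Step 3: decrease by 20% => multiply by 80/100
  21546/25 * 80/100 = 86184/125
Final value = 86184/125

86184/125


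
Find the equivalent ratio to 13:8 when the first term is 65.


Original ratio: 13:8
First term target: 65
Scale factor = 65 / 13 = 5
Multiply second term: 8 * 5 = 40
Equivalent ratio = 65:40

65:40


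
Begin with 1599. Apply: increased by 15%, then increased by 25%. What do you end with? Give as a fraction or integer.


Start: 1599
Step 1: increase by 15% => multiply by 115/100
  1599 * 115/100 = 36777/20
Step 2: increase by 25% => multiply by 125/100
  36777/20 * 125/100 = 36777/16
Final value = 36777/16

36777/16


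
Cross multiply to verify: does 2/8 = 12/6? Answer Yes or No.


Cross multiply to check 2/8 = 12/6
Left cross product: 2 * 6 = 12
Right cross product: 8 * 12 = 96
12 != 96
Not equal, so proportions differ => No

No


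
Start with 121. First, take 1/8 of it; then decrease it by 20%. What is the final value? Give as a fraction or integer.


Start with 121.
Step 1: Take 1/8: 121 * 1/8 = 121/8
Step 2: Decrease by 20%: 121/8 * 80/100 = 121/10
Final result = 121/10

121/10


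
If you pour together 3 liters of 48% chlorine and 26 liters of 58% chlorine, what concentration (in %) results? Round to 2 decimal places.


Solute in mixture 1 = 48% of 3 L = 3*48/100 = 36/25 L
Solute in mixture 2 = 58% of 26 L = 26*58/100 = 377/25 L
Total solute = 36/25 + 377/25 = 413/25 L
Total volume = 3 + 26 = 29 L
Final concentration = 413/25/29 * 100 = 56.97%

56.97


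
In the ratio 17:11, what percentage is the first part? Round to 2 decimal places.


Total parts = 17 + 11 = 28
First part fraction = 17/28
Percentage = (17/28) * 100
= 0.607143 * 100
= 60.71%

60.71


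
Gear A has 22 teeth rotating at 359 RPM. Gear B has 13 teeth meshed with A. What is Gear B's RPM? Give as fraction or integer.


Gear ratio: teeth_A * RPM_A = teeth_B * RPM_B
22 * 359 = 13 * RPM_B
7898 = 13 * RPM_B
RPM_B = 7898 / 13
RPM_B = 7898/13

7898/13


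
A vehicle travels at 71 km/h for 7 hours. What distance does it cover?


Using distance = speed * time
Speed = 71 km/h
Time = 7 hours
Distance = 71 * 7
= 497 km

497


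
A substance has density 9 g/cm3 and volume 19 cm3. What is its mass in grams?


Using mass = density * volume
Density = 9 g/cm3
Volume = 19 cm3
Mass = 9 * 19
= 171 g

171


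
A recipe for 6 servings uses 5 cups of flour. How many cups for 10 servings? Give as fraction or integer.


Original: 5 cups for 6 servings
Target servings = 10
Scaling factor = 10/6
New amount = 5 * 10/6
= 50/6
= 25/3 cups

25/3


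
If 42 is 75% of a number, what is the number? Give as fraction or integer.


Given: 42 is 75% of the whole
Set up: 42 = 75/100 * whole
whole = 42 * 100 / 75
whole = 4200 / 75
whole = 56

56


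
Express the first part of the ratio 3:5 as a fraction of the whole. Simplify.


Total parts = 3 + 5 = 8
First part fraction = 3/8
Simplify: 3/8 = 3/8

3/8


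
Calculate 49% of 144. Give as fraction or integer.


Compute 49% of 144
Convert percentage: 49% = 49/100
Multiply: 144 * 49/100
= 7056/100
= 1764/25

1764/25


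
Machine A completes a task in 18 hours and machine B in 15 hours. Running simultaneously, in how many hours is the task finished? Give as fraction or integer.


Rate of A = 1/18 job per hour
Rate of B = 1/15 job per hour
Combined rate = 1/18 + 1/15
Find common denominator: (15 + 18)/(18*15) = 33/270
Combined rate = 11/90 job per hour
Time together = 1 / (11/90) = 90/11 hours

90/11


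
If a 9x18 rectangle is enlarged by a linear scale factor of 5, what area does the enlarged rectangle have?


Original dimensions: 9 x 18
Enlargement factor = 5
New width = 9 * 5 = 45
New height = 18 * 5 = 90
New area = 45 * 90 = 4050

4050


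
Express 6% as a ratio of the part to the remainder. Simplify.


Part = 6%, Remainder = 94%
Ratio = 6:94
GCD(6, 94) = 2
Simplify: 3:47 = 3:47

3:47
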